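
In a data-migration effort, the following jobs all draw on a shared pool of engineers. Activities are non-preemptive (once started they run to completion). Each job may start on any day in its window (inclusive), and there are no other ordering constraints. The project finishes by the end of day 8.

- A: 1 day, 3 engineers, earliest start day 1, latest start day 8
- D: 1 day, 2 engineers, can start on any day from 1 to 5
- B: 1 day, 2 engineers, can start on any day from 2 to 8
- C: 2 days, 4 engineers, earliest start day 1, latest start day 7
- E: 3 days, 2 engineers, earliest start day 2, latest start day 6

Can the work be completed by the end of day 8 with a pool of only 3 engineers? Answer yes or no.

no

The minimum achievable peak is 4; 3 < 4, so no feasible schedule stays within the cap.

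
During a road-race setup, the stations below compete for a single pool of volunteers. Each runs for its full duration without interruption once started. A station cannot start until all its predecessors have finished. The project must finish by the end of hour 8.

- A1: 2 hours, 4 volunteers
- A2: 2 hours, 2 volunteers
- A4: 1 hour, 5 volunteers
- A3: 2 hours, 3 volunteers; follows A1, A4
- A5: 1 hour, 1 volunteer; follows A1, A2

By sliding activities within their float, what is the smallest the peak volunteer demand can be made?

Early-start (A1@1, A2@1, A4@1, A3@3, A5@3) gives peak 11: h1:11  h2:6  h3:4  h4:3  h5:0  h6:0  h7:0  h8:0.
Shift A2→3, A4→5, A3→6, A5→6.
Schedule A1@1, A2@3, A4@5, A3@6, A5@6: h1:4  h2:4  h3:2  h4:2  h5:5  h6:4  h7:3  h8:0 — peak 5.

5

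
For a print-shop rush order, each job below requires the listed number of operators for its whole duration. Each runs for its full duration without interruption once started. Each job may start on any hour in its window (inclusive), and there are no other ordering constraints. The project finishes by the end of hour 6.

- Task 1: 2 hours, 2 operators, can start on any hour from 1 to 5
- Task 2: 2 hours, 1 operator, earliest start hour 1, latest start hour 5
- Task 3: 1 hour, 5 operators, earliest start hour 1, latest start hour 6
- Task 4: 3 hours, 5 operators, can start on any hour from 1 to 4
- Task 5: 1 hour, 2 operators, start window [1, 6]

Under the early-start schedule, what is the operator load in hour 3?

5

At early start, hour 3 has: Task 4.
Demand: 5 = 5.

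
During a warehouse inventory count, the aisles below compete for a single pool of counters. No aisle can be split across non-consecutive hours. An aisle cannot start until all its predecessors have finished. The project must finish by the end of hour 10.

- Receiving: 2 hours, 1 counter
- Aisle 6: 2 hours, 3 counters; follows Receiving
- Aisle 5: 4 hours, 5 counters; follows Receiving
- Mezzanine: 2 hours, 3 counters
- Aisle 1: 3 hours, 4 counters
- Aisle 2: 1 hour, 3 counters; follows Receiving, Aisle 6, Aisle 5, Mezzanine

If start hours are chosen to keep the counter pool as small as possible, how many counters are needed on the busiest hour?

6

Early-start (Receiving@1, Aisle 6@3, Aisle 5@3, Mezzanine@1, Aisle 1@1, Aisle 2@7) gives peak 12: h1:8  h2:8  h3:12  h4:8  h5:5  h6:5  h7:3  h8:0  h9:0  h10:0.
Shift Aisle 6→4, Aisle 5→6, Mezzanine→4, Aisle 2→10.
Schedule Receiving@1, Aisle 6@4, Aisle 5@6, Mezzanine@4, Aisle 1@1, Aisle 2@10: h1:5  h2:5  h3:4  h4:6  h5:6  h6:5  h7:5  h8:5  h9:5  h10:3 — peak 6.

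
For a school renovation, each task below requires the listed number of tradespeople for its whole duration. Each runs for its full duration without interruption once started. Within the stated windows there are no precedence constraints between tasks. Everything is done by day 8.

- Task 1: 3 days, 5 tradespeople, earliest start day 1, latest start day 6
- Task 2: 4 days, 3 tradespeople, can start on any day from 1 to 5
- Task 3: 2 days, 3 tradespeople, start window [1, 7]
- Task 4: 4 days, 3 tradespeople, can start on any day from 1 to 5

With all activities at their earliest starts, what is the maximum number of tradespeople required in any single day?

Early-start schedule: Task 1@1, Task 2@1, Task 3@1, Task 4@1.
Load per day: day 1: 14, day 2: 14, day 3: 11, day 4: 6, day 5: 0, day 6: 0, day 7: 0, day 8: 0.
Peak is 14.

14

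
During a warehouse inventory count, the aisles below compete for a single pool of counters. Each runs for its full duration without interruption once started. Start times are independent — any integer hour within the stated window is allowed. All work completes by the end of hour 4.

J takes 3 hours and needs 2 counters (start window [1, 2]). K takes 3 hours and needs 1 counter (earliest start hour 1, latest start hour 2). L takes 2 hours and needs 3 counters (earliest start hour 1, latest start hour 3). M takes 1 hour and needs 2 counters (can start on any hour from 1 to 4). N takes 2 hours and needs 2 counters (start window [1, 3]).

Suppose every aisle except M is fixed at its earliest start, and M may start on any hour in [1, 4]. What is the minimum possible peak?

8

M@1: h1:10  h2:8  h3:3  h4:0 → peak 10
M@2: h1:8  h2:10  h3:3  h4:0 → peak 10
M@3: h1:8  h2:8  h3:5  h4:0 → peak 8
M@4: h1:8  h2:8  h3:3  h4:2 → peak 8
Best is M@3, peak 8.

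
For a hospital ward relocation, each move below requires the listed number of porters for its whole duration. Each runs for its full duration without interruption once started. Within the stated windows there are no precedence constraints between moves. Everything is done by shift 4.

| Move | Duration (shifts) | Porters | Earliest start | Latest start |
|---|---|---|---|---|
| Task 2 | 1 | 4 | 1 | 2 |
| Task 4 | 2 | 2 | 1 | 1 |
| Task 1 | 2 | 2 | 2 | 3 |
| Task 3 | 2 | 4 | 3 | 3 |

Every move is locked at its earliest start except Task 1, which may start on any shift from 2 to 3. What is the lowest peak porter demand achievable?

6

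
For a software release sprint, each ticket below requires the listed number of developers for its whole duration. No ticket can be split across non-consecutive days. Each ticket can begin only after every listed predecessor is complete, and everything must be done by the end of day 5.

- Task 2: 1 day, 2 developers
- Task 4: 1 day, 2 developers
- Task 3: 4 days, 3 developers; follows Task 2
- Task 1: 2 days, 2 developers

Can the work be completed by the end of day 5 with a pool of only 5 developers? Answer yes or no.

Schedule Task 2@1, Task 4@1, Task 3@2, Task 1@2: d1:4  d2:5  d3:5  d4:3  d5:3 — peak 5 ≤ 5.

yes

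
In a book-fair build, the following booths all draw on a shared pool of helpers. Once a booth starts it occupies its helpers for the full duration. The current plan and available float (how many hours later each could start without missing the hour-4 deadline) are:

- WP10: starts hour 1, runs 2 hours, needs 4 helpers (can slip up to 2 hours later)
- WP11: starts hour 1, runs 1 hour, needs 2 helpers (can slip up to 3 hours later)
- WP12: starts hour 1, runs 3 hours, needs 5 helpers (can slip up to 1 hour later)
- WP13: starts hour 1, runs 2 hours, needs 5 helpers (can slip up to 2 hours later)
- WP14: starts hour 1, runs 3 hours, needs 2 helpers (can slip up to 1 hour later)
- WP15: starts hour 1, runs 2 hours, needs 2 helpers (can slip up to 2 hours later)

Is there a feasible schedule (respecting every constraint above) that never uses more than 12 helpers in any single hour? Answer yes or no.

no

The minimum achievable peak is 13; 12 < 13, so no feasible schedule stays within the cap.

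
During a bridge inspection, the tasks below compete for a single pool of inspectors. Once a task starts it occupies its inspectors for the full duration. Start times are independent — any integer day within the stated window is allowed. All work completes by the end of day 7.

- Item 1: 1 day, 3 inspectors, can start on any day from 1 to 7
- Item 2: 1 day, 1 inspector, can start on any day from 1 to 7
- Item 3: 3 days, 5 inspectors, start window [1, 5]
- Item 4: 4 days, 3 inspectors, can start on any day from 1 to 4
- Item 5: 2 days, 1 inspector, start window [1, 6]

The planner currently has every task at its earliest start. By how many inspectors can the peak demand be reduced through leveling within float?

Early-start peak: d1:13  d2:9  d3:8  d4:3  d5:0  d6:0  d7:0 ⇒ 13.
Leveled (Item 1@1, Item 2@2, Item 3@5, Item 4@1, Item 5@2): d1:6  d2:5  d3:4  d4:3  d5:5  d6:5  d7:5 ⇒ 6.
Reduction 13 − 6 = 7.

7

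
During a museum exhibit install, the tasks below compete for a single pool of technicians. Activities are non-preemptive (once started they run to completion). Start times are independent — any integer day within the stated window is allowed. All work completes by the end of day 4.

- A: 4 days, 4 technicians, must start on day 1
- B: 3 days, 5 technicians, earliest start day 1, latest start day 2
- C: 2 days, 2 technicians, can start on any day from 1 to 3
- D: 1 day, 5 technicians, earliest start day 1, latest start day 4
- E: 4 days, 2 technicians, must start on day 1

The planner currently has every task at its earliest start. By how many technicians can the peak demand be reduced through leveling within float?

5

Early-start peak: d1:18  d2:13  d3:11  d4:6 ⇒ 18.
Leveled (A@1, B@1, C@1, D@4, E@1): d1:13  d2:13  d3:11  d4:11 ⇒ 13.
Reduction 18 − 13 = 5.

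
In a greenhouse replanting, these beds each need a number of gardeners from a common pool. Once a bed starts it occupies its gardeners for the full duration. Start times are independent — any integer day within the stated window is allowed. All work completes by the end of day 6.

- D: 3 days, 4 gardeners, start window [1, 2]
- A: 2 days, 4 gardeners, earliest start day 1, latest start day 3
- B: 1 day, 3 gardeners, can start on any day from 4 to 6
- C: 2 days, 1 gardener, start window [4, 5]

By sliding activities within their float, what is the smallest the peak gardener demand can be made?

8

Schedule D@1, A@1, B@4, C@4: d1:8  d2:8  d3:4  d4:4  d5:1  d6:0 — peak 8.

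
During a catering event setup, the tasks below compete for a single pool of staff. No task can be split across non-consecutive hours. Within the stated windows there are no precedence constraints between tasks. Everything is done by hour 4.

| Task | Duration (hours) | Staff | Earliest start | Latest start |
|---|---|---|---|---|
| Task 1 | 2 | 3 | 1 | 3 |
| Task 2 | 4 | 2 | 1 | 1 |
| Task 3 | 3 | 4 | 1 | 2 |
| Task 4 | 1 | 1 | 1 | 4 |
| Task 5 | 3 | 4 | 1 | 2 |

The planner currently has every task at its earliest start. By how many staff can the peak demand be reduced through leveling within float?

Early-start peak: h1:14  h2:13  h3:10  h4:2 ⇒ 14.
Leveled (Task 1@1, Task 2@1, Task 3@1, Task 4@1, Task 5@2): h1:10  h2:13  h3:10  h4:6 ⇒ 13.
Reduction 14 − 13 = 1.

1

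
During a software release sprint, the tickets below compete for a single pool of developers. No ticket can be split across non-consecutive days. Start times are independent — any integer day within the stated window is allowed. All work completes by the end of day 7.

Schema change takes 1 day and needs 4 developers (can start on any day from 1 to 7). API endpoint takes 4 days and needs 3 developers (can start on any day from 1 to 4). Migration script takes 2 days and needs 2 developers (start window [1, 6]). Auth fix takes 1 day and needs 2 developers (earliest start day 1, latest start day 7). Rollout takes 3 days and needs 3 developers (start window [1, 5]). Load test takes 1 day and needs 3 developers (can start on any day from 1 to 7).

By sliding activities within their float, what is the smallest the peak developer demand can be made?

6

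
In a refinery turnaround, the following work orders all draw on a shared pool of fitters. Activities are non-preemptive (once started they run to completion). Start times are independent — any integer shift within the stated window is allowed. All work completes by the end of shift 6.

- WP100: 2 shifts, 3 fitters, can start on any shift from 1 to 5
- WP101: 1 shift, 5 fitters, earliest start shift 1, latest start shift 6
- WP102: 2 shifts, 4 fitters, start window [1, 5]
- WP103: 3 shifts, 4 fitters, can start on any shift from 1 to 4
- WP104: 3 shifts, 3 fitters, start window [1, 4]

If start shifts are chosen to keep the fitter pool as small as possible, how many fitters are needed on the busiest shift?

7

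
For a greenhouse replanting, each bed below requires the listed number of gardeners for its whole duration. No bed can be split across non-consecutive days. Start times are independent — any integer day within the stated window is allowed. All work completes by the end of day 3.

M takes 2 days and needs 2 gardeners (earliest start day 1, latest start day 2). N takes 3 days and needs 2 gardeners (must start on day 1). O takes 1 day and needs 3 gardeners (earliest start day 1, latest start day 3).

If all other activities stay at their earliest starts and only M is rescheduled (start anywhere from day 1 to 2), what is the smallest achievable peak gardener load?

M@1: d1:7  d2:4  d3:2 → peak 7
M@2: d1:5  d2:4  d3:4 → peak 5
Best is M@2, peak 5.

5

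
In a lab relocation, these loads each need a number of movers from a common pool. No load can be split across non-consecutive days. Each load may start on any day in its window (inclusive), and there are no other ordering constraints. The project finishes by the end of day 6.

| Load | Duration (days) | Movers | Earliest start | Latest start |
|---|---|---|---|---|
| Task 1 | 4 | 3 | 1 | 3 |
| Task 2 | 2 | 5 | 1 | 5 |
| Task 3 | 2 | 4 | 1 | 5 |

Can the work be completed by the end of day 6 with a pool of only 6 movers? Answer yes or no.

The minimum achievable peak is 7; 6 < 7, so no feasible schedule stays within the cap.

no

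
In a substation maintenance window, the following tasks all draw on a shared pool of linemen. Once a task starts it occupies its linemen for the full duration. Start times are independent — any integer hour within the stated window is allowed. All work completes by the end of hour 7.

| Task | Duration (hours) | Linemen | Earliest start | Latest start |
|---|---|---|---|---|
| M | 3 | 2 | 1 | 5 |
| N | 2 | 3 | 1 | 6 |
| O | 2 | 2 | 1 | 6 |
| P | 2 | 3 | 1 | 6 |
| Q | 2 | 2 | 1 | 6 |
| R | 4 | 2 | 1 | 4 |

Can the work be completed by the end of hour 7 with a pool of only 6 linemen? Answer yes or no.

yes

Schedule M@1, N@1, O@3, P@5, Q@3, R@4: h1:5  h2:5  h3:6  h4:6  h5:5  h6:5  h7:2 — peak 6 ≤ 6.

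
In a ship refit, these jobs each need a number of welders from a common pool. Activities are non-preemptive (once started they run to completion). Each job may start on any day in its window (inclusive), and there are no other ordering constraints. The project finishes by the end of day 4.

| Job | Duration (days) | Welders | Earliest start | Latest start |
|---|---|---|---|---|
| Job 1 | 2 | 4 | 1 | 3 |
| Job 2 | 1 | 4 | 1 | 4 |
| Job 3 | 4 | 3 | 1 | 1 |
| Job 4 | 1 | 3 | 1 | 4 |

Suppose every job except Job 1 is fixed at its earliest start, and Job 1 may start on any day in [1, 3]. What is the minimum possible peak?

10

Job 1@1: d1:14  d2:7  d3:3  d4:3 → peak 14
Job 1@2: d1:10  d2:7  d3:7  d4:3 → peak 10
Job 1@3: d1:10  d2:3  d3:7  d4:7 → peak 10
Best is Job 1@2, peak 10.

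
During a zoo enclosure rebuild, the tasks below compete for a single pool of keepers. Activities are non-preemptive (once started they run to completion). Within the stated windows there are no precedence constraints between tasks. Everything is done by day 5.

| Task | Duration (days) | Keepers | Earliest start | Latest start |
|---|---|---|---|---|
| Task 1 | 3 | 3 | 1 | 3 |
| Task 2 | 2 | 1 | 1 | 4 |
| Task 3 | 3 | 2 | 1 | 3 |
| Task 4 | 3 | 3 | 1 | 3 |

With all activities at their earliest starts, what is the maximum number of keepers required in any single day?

9

Early-start schedule: Task 1@1, Task 2@1, Task 3@1, Task 4@1.
Load per day: day 1: 9, day 2: 9, day 3: 8, day 4: 0, day 5: 0.
Peak is 9.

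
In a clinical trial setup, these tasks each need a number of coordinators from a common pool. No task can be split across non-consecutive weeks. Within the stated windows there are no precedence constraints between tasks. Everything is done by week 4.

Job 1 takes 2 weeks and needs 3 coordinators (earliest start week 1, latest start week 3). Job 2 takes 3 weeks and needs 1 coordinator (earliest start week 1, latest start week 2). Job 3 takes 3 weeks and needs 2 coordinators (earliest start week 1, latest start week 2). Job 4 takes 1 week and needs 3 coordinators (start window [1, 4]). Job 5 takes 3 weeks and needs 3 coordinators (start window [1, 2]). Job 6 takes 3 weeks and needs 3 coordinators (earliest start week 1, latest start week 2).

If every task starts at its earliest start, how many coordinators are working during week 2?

At early start, week 2 has: Job 1, Job 2, Job 3, Job 5, Job 6.
Demand: 3 + 1 + 2 + 3 + 3 = 12.

12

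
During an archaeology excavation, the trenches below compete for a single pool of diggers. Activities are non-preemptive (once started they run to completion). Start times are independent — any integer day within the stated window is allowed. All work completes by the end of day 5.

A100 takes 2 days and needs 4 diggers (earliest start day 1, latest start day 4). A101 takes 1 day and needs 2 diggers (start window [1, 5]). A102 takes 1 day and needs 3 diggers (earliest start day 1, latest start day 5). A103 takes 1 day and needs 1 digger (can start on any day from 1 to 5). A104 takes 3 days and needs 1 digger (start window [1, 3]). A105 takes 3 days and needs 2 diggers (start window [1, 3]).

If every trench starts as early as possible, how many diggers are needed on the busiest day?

13

Early-start schedule: A100@1, A101@1, A102@1, A103@1, A104@1, A105@1.
Load per day: day 1: 13, day 2: 7, day 3: 3, day 4: 0, day 5: 0.
Peak is 13.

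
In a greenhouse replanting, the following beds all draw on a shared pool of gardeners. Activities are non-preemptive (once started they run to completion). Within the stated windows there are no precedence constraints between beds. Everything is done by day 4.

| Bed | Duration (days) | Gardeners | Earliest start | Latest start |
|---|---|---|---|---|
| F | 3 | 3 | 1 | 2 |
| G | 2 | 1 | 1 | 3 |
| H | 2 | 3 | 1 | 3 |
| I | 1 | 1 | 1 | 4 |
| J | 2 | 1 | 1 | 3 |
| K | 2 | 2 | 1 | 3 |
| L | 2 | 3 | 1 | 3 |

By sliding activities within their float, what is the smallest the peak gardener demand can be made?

Early-start (F@1, G@1, H@1, I@1, J@1, K@1, L@1) gives peak 14: d1:14  d2:13  d3:3  d4:0.
Shift I→4, K→3, L→3.
Schedule F@1, G@1, H@1, I@4, J@1, K@3, L@3: d1:8  d2:8  d3:8  d4:6 — peak 8.
Total gardener-days = 30 over 4 days ⇒ peak ≥ ⌈30/4⌉ = 8, so 8 is optimal.

8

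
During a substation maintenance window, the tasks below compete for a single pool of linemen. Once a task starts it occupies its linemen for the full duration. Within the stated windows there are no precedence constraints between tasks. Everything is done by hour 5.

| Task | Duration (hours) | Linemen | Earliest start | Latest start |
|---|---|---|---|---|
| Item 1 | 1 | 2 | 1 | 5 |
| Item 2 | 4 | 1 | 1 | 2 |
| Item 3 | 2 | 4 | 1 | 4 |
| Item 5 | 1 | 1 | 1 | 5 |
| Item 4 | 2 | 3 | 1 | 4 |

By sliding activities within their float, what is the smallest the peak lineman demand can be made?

Early-start (Item 1@1, Item 2@1, Item 3@1, Item 5@1, Item 4@1) gives peak 11: h1:11  h2:8  h3:1  h4:1  h5:0.
Shift Item 3→2, Item 4→4.
Schedule Item 1@1, Item 2@1, Item 3@2, Item 5@1, Item 4@4: h1:4  h2:5  h3:5  h4:4  h5:3 — peak 5.
Total lineman-hours = 21 over 5 hours ⇒ peak ≥ ⌈21/5⌉ = 5, so 5 is optimal.

5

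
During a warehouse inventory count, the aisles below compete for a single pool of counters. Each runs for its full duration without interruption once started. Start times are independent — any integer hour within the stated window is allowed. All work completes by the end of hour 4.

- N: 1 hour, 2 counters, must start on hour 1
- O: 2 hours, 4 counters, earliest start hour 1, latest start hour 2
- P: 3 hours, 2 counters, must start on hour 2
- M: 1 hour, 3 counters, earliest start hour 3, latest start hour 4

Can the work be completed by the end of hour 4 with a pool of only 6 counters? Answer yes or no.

Schedule N@1, O@1, P@2, M@3: h1:6  h2:6  h3:5  h4:2 — peak 6 ≤ 6.

yes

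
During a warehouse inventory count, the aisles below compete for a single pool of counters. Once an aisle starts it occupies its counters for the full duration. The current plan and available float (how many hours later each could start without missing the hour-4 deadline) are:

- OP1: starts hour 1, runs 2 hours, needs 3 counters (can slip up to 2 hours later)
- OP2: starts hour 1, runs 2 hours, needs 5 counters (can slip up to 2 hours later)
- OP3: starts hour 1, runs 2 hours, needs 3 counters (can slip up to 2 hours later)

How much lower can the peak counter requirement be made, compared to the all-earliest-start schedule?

5

Early-start peak: h1:11  h2:11  h3:0  h4:0 ⇒ 11.
Leveled (OP1@1, OP2@3, OP3@1): h1:6  h2:6  h3:5  h4:5 ⇒ 6.
Reduction 11 − 6 = 5.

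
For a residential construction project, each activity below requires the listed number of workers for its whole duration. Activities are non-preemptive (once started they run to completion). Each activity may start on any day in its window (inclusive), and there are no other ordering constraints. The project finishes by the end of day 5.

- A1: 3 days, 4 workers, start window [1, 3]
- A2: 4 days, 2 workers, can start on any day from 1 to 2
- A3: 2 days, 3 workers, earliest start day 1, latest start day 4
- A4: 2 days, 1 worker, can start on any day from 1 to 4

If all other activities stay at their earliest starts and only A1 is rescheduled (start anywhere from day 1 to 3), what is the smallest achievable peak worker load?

6

A1@1: d1:10  d2:10  d3:6  d4:2  d5:0 → peak 10
A1@2: d1:6  d2:10  d3:6  d4:6  d5:0 → peak 10
A1@3: d1:6  d2:6  d3:6  d4:6  d5:4 → peak 6
Best is A1@3, peak 6.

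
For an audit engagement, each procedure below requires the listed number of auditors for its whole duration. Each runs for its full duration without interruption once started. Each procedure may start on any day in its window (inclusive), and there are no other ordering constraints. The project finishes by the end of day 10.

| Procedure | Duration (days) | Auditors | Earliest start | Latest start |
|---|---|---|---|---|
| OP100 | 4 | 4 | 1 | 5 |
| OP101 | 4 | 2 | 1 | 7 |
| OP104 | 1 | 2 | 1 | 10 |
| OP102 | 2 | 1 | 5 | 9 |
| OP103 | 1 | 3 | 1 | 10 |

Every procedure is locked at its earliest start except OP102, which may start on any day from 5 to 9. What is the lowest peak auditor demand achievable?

11

OP102@5: d1:11  d2:6  d3:6  d4:6  d5:1  d6:1  d7:0  d8:0  d9:0  d10:0 → peak 11
OP102@6: d1:11  d2:6  d3:6  d4:6  d5:0  d6:1  d7:1  d8:0  d9:0  d10:0 → peak 11
OP102@7: d1:11  d2:6  d3:6  d4:6  d5:0  d6:0  d7:1  d8:1  d9:0  d10:0 → peak 11
OP102@8: d1:11  d2:6  d3:6  d4:6  d5:0  d6:0  d7:0  d8:1  d9:1  d10:0 → peak 11
OP102@9: d1:11  d2:6  d3:6  d4:6  d5:0  d6:0  d7:0  d8:0  d9:1  d10:1 → peak 11
Best is OP102@5, peak 11.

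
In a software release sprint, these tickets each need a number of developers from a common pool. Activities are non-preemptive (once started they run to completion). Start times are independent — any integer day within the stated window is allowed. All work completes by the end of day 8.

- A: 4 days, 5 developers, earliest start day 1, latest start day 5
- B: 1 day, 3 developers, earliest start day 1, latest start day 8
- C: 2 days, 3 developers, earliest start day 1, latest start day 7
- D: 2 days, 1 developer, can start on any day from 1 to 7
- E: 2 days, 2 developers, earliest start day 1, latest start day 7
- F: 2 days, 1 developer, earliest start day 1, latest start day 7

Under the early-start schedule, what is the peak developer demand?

15

Early-start schedule: A@1, B@1, C@1, D@1, E@1, F@1.
Load per day: day 1: 15, day 2: 12, day 3: 5, day 4: 5, day 5: 0, day 6: 0, day 7: 0, day 8: 0.
Peak is 15.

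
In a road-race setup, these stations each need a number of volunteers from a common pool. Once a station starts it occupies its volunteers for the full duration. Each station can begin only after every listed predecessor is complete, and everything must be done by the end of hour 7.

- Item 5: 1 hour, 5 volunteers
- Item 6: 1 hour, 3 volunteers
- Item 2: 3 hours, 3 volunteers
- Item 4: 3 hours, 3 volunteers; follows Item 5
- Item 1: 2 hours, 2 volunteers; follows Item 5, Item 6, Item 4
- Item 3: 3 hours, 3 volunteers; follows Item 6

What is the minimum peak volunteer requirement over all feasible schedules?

Early-start (Item 5@1, Item 6@1, Item 2@1, Item 4@2, Item 1@5, Item 3@2) gives peak 11: h1:11  h2:9  h3:9  h4:6  h5:2  h6:2  h7:0.
Shift Item 6→2, Item 2→2, Item 4→3, Item 1→6, Item 3→5.
Schedule Item 5@1, Item 6@2, Item 2@2, Item 4@3, Item 1@6, Item 3@5: h1:5  h2:6  h3:6  h4:6  h5:6  h6:5  h7:5 — peak 6.
Total volunteer-hours = 39 over 7 hours ⇒ peak ≥ ⌈39/7⌉ = 6, so 6 is optimal.

6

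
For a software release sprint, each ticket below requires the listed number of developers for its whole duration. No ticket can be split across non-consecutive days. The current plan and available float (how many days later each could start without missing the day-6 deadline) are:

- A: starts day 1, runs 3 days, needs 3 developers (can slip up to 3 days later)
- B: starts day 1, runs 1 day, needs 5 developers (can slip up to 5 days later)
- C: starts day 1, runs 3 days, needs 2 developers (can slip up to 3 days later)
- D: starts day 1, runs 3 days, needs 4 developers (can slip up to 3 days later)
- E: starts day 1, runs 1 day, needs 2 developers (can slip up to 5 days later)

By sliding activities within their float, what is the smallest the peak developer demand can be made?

Early-start (A@1, B@1, C@1, D@1, E@1) gives peak 16: d1:16  d2:9  d3:9  d4:0  d5:0  d6:0.
Shift B→4, C→4, E→5.
Schedule A@1, B@4, C@4, D@1, E@5: d1:7  d2:7  d3:7  d4:7  d5:4  d6:2 — peak 7.

7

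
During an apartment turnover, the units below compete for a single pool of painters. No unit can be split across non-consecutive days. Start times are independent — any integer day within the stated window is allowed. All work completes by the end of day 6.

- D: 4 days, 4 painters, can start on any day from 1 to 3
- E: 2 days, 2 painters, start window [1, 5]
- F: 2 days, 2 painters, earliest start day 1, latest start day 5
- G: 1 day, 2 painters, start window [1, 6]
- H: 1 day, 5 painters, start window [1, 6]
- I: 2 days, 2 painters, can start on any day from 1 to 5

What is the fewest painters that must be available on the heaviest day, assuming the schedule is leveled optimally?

Early-start (D@1, E@1, F@1, G@1, H@1, I@1) gives peak 17: d1:17  d2:10  d3:4  d4:4  d5:0  d6:0.
Shift F→3, G→5, H→6, I→5.
Schedule D@1, E@1, F@3, G@5, H@6, I@5: d1:6  d2:6  d3:6  d4:6  d5:4  d6:7 — peak 7.

7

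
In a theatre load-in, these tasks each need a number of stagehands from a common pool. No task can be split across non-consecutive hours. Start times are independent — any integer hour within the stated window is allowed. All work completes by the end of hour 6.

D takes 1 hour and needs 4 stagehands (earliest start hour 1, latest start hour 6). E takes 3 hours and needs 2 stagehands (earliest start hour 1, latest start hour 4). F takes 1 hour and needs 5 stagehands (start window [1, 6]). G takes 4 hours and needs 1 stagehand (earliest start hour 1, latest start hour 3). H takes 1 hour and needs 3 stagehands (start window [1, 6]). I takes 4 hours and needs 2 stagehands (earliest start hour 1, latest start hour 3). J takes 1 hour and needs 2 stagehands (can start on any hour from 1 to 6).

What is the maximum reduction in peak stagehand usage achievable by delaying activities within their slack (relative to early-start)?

Early-start peak: h1:19  h2:5  h3:5  h4:3  h5:0  h6:0 ⇒ 19.
Leveled (D@1, E@1, F@6, G@2, H@4, I@2, J@5): h1:6  h2:5  h3:5  h4:6  h5:5  h6:5 ⇒ 6.
Reduction 19 − 6 = 13.

13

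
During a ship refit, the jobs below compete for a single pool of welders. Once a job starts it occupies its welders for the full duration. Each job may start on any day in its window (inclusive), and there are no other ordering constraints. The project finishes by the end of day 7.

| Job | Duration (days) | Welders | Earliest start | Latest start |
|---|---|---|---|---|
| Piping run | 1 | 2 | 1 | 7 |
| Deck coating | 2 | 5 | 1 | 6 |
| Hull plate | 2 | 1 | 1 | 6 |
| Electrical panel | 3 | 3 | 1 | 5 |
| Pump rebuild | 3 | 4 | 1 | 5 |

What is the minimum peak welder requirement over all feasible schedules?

Early-start (Piping run@1, Deck coating@1, Hull plate@1, Electrical panel@1, Pump rebuild@1) gives peak 15: d1:15  d2:13  d3:7  d4:0  d5:0  d6:0  d7:0.
Shift Hull plate→2, Electrical panel→3, Pump rebuild→4.
Schedule Piping run@1, Deck coating@1, Hull plate@2, Electrical panel@3, Pump rebuild@4: d1:7  d2:6  d3:4  d4:7  d5:7  d6:4  d7:0 — peak 7.

7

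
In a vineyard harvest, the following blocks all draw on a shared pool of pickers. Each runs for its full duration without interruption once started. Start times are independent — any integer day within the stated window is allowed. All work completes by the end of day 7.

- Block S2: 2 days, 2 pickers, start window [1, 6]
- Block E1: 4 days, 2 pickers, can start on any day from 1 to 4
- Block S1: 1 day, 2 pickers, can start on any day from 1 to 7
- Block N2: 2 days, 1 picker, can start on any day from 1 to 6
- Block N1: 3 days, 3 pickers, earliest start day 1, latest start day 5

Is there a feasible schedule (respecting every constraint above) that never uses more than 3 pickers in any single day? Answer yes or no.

no

Total picker-days = 25; over 7 days the average is 25/7 > 3, so some day must exceed 3.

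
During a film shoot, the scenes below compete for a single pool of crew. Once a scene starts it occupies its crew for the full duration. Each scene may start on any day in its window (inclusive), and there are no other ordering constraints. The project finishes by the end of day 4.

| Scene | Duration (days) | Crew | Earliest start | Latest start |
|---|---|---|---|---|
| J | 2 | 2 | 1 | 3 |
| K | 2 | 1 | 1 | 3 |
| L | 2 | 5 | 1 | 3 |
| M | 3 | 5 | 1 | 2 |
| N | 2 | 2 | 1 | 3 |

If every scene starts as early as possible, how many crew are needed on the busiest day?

Early-start schedule: J@1, K@1, L@1, M@1, N@1.
Load per day: day 1: 15, day 2: 15, day 3: 5, day 4: 0.
Peak is 15.

15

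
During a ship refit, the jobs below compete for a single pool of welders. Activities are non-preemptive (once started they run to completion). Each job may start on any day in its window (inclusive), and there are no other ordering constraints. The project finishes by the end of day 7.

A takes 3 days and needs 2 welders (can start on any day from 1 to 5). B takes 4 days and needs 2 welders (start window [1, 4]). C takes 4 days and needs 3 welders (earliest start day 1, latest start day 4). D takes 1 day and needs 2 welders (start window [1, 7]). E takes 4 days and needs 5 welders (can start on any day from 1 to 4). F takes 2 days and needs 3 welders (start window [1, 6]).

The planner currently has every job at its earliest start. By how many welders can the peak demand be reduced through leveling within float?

Early-start peak: d1:17  d2:15  d3:12  d4:10  d5:0  d6:0  d7:0 ⇒ 17.
Leveled (A@1, B@1, C@1, D@1, E@4, F@2): d1:9  d2:10  d3:10  d4:10  d5:5  d6:5  d7:5 ⇒ 10.
Reduction 17 − 10 = 7.

7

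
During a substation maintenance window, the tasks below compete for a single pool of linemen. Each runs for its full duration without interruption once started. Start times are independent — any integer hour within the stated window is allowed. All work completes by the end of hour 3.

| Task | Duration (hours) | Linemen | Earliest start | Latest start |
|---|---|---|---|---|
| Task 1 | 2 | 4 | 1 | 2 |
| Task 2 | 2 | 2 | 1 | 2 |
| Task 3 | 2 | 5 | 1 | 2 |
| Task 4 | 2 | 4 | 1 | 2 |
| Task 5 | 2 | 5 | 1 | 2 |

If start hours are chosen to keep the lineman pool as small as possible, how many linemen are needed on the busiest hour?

Schedule Task 1@1, Task 2@1, Task 3@1, Task 4@1, Task 5@1: h1:20  h2:20  h3:0 — peak 20.

20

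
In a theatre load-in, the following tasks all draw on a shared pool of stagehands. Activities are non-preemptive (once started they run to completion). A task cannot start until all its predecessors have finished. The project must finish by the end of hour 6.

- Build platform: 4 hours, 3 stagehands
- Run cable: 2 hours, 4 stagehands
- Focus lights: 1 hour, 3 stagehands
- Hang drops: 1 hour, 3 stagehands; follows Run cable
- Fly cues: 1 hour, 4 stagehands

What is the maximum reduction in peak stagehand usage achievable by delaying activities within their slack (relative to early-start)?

7

Early-start peak: h1:14  h2:7  h3:6  h4:3  h5:0  h6:0 ⇒ 14.
Leveled (Build platform@1, Run cable@1, Focus lights@3, Hang drops@4, Fly cues@5): h1:7  h2:7  h3:6  h4:6  h5:4  h6:0 ⇒ 7.
Reduction 14 − 7 = 7.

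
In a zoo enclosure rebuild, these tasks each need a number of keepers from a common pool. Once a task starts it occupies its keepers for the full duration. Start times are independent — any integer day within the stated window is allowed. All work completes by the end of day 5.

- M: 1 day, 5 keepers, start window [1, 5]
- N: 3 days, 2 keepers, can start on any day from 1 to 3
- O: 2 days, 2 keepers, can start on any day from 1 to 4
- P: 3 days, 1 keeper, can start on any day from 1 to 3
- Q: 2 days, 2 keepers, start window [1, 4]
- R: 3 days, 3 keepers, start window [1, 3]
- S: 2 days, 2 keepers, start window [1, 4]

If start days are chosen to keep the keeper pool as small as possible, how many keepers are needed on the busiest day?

8

Early-start (M@1, N@1, O@1, P@1, Q@1, R@1, S@1) gives peak 17: d1:17  d2:12  d3:6  d4:0  d5:0.
Shift O→2, Q→4, R→2, S→4.
Schedule M@1, N@1, O@2, P@1, Q@4, R@2, S@4: d1:8  d2:8  d3:8  d4:7  d5:4 — peak 8.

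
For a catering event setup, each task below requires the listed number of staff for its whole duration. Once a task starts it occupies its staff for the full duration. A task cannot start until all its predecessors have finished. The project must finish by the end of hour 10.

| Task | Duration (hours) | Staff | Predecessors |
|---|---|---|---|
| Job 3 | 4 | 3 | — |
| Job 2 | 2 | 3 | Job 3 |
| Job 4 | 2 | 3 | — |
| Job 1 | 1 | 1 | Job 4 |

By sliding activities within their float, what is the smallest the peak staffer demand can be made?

3

Early-start (Job 3@1, Job 2@5, Job 4@1, Job 1@3) gives peak 6: h1:6  h2:6  h3:4  h4:3  h5:3  h6:3  h7:0  h8:0  h9:0  h10:0.
Shift Job 4→7, Job 1→9.
Schedule Job 3@1, Job 2@5, Job 4@7, Job 1@9: h1:3  h2:3  h3:3  h4:3  h5:3  h6:3  h7:3  h8:3  h9:1  h10:0 — peak 3.
Total staffer-hours = 25 over 10 hours ⇒ peak ≥ ⌈25/10⌉ = 3, so 3 is optimal.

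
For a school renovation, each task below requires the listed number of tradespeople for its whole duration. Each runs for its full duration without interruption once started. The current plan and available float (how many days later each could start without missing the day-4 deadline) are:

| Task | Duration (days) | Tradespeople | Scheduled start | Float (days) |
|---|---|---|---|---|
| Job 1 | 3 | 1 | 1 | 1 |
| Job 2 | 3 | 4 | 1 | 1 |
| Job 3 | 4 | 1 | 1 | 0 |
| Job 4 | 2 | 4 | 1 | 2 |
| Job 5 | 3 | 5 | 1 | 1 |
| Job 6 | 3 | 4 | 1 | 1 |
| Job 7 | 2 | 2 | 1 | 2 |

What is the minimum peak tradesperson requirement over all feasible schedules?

19

Early-start (Job 1@1, Job 2@1, Job 3@1, Job 4@1, Job 5@1, Job 6@1, Job 7@1) gives peak 21: d1:21  d2:21  d3:15  d4:1.
Shift Job 7→3.
Schedule Job 1@1, Job 2@1, Job 3@1, Job 4@1, Job 5@1, Job 6@1, Job 7@3: d1:19  d2:19  d3:17  d4:3 — peak 19.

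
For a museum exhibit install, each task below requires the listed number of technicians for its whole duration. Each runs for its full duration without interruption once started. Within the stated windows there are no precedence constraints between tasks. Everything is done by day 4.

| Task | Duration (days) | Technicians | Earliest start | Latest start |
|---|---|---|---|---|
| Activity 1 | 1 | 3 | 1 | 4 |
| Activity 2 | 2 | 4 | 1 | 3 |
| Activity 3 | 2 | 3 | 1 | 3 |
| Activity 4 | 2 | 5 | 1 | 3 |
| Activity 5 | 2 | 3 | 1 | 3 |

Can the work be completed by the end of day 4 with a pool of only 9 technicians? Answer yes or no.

Schedule Activity 1@1, Activity 2@3, Activity 3@1, Activity 4@3, Activity 5@1: d1:9  d2:6  d3:9  d4:9 — peak 9 ≤ 9.

yes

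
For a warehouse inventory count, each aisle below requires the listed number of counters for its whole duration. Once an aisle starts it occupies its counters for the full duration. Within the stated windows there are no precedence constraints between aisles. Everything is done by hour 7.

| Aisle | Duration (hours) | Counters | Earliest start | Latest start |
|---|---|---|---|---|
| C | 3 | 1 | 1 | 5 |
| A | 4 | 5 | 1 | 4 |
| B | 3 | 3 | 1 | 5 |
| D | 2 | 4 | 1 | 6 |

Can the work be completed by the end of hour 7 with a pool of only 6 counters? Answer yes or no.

The minimum achievable peak is 7; 6 < 7, so no feasible schedule stays within the cap.

no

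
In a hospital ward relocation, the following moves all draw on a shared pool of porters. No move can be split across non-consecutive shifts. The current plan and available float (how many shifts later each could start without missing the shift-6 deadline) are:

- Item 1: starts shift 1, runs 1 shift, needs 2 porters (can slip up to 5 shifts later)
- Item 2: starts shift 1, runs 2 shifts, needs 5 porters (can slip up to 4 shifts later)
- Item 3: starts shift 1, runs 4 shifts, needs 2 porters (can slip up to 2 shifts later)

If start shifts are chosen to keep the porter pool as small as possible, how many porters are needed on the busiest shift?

5

Early-start (Item 1@1, Item 2@1, Item 3@1) gives peak 9: s1:9  s2:7  s3:2  s4:2  s5:0  s6:0.
Shift Item 2→5.
Schedule Item 1@1, Item 2@5, Item 3@1: s1:4  s2:2  s3:2  s4:2  s5:5  s6:5 — peak 5.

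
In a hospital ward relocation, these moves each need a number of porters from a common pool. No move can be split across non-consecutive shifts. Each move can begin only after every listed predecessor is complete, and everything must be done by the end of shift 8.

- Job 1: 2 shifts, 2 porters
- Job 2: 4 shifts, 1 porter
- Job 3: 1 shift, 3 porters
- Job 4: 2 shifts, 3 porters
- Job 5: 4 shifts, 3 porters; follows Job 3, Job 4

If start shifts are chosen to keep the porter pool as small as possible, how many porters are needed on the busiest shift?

Early-start (Job 1@1, Job 2@1, Job 3@1, Job 4@1, Job 5@3) gives peak 9: s1:9  s2:6  s3:4  s4:4  s5:3  s6:3  s7:0  s8:0.
Shift Job 2→2, Job 4→3, Job 5→5.
Schedule Job 1@1, Job 2@2, Job 3@1, Job 4@3, Job 5@5: s1:5  s2:3  s3:4  s4:4  s5:4  s6:3  s7:3  s8:3 — peak 5.

5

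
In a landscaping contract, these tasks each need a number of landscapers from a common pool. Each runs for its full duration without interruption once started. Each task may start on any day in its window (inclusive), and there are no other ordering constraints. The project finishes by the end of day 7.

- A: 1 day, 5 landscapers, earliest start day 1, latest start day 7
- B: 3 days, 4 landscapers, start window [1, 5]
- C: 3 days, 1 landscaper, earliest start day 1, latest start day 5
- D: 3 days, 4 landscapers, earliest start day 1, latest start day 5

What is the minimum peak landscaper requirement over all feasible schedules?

Early-start (A@1, B@1, C@1, D@1) gives peak 14: d1:14  d2:9  d3:9  d4:0  d5:0  d6:0  d7:0.
Shift B→2, C→2, D→5.
Schedule A@1, B@2, C@2, D@5: d1:5  d2:5  d3:5  d4:5  d5:4  d6:4  d7:4 — peak 5.
Total landscaper-days = 32 over 7 days ⇒ peak ≥ ⌈32/7⌉ = 5, so 5 is optimal.

5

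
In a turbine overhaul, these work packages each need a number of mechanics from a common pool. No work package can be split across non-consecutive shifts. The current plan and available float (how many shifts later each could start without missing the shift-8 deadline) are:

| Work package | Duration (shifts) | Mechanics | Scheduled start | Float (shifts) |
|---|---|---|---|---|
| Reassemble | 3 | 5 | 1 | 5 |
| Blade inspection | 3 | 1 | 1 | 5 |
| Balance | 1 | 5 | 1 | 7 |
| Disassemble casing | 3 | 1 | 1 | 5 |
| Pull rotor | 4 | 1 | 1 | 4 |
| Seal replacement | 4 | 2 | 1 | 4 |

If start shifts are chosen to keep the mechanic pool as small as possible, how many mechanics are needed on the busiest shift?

5

Early-start (Reassemble@1, Blade inspection@1, Balance@1, Disassemble casing@1, Pull rotor@1, Seal replacement@1) gives peak 15: s1:15  s2:10  s3:10  s4:3  s5:0  s6:0  s7:0  s8:0.
Shift Blade inspection→4, Balance→8, Disassemble casing→4, Pull rotor→4, Seal replacement→4.
Schedule Reassemble@1, Blade inspection@4, Balance@8, Disassemble casing@4, Pull rotor@4, Seal replacement@4: s1:5  s2:5  s3:5  s4:5  s5:5  s6:5  s7:3  s8:5 — peak 5.
Total mechanic-shifts = 38 over 8 shifts ⇒ peak ≥ ⌈38/8⌉ = 5, so 5 is optimal.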